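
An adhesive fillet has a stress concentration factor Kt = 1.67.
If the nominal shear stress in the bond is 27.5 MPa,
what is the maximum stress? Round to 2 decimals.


Max stress = 27.5 * 1.67 = 45.93 MPa

45.93


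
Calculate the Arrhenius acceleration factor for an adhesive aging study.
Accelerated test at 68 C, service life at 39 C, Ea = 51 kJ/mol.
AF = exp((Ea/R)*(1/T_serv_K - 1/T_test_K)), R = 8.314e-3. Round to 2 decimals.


T_test = 341.15 K, T_serv = 312.15 K
Ea/R = 51 / 0.008314 = 6134.23
AF = exp(6134.23 * (1/312.15 - 1/341.15))
= 5.31

5.31


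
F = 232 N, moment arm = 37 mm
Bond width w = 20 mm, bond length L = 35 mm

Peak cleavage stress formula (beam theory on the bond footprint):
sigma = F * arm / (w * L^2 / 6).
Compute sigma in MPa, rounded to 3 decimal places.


sigma = (232 * 37) / (20 * 1225 / 6)
= 8584 * 6 / 24500
= 51504 / 24500
= 2.102 MPa

2.102


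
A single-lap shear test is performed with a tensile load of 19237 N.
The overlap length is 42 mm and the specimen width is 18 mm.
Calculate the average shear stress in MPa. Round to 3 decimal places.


Shear stress = F / (overlap * width)
= 19237 / (42 * 18)
= 19237 / 756
= 25.446 MPa

25.446


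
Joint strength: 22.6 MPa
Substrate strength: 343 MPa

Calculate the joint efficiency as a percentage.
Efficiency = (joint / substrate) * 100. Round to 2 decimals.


Efficiency = (22.6 / 343) * 100 = 6.59%

6.59


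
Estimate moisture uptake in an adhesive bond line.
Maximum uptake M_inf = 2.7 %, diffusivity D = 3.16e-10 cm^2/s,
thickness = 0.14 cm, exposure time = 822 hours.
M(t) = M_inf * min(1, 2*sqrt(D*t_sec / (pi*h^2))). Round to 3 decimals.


Convert time: 822 h = 2959200 s
ratio = min(1, 2*sqrt(3.16e-10*2959200/(pi*0.14^2)))
= 0.246466
M(t) = 2.7 * 0.246466 = 0.665%

0.665


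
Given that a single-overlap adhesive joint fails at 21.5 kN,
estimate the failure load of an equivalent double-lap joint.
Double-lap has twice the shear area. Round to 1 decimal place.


Double-lap factor = 2
Expected load = 21.5 * 2 = 43.0 kN

43.0


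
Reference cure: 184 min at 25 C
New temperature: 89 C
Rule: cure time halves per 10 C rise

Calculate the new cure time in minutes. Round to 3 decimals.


factor = 2^((89-25)/10) = 84.4485
t_new = 184 / 84.4485 = 2.179 min

2.179


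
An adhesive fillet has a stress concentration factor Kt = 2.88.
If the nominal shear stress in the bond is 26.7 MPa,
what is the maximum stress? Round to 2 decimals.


Max stress = 26.7 * 2.88 = 76.90 MPa

76.90


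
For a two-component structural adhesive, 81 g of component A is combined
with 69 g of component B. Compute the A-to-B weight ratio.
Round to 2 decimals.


Weight ratio A:B = 81 / 69
= 1.17

1.17


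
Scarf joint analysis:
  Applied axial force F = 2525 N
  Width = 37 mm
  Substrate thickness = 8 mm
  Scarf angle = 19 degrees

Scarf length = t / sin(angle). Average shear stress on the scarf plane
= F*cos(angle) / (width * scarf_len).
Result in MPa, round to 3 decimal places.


Scarf length = 8 / sin(19 deg) = 24.5724 mm
cos(19 deg) = 0.945519
Shear = 2525 * 0.945519 / (37 * 24.5724)
= 2.626 MPa

2.626


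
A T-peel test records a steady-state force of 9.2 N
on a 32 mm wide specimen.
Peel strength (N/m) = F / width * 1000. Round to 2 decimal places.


Peel strength = 9.2 / 32 * 1000
= 287.50 N/m

287.50


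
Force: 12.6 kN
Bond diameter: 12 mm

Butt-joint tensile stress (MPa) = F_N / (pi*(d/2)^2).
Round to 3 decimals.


F_N = 12.6 * 1000 = 12600.0 N
A = pi*(6.0)^2 = 113.0973 mm^2
stress = 12600.0 / 113.0973 = 111.408 MPa

111.408


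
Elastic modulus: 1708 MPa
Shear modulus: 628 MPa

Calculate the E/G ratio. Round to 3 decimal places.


E / G = 1708 / 628 = 2.720

2.720


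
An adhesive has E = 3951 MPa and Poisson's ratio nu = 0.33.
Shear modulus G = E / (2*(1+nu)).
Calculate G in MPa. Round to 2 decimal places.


G = 3951 / (2*(1+0.33))
= 3951 / 2.66
= 1485.34 MPa

1485.34


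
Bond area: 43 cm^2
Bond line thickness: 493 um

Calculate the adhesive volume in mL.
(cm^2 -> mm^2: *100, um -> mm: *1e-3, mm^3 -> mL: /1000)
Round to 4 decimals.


V = 43*100 * 493*1e-3 / 1000
= 2.1199 mL

2.1199


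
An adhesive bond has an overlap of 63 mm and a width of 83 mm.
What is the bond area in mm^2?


Bond area = overlap * width
= 63 * 83
= 5229 mm^2

5229


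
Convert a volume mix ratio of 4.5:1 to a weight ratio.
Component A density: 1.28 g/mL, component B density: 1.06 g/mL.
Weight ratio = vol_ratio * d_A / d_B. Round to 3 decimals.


= 4.5 * 1.28 / 1.06 = 5.434

5.434


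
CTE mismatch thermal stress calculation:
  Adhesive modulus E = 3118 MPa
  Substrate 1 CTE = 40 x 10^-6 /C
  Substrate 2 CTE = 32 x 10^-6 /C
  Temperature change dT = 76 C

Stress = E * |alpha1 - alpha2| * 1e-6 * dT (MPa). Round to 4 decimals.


delta_alpha = |40 - 32| = 8 x 10^-6/C
Stress = 3118 * 8e-6 * 76
= 1.8957 MPa

1.8957


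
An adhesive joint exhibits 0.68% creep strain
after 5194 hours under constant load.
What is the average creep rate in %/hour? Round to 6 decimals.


Creep rate = strain / time
= 0.68 / 5194
= 0.000131 %/h

0.000131


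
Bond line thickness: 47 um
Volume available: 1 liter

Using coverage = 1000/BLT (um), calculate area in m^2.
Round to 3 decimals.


1 L = 1e6 mm^3, thickness = 47 um = 0.047 mm
Area = 1e6 / 0.047 mm^2 = (1e6 / 0.047) / 1e6 m^2 = 1000 / 47 m^2
= 21.277 m^2

21.277


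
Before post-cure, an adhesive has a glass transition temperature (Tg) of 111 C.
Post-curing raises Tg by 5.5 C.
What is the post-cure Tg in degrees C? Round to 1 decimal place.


Tg_post = Tg_base + delta_Tg
= 111 + 5.5
= 116.5 C

116.5


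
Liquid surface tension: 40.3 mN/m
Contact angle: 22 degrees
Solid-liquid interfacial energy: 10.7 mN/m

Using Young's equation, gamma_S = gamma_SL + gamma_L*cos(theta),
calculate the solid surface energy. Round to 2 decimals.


gamma_S = 10.7 + 40.3 * cos(22)
= 48.07 mN/m

48.07


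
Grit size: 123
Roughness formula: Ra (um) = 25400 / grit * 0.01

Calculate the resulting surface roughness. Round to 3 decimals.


Ra = 25400 / 123 * 0.01
= 2.065 um

2.065


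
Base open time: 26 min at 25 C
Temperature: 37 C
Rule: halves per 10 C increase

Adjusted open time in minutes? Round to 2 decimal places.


Acceleration = 2^((37-25)/10) = 2.2974
Open time = 26 / 2.2974 = 11.32 min

11.32


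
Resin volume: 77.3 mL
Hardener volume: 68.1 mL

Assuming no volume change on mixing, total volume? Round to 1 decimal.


V_total = 77.3 + 68.1 = 145.4 mL

145.4


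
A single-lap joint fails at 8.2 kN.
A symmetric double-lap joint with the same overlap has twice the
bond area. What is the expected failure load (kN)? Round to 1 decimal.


Double-lap load = 2 * 8.2 = 16.4 kN

16.4


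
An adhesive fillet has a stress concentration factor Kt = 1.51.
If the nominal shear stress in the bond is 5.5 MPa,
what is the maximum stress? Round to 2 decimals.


Max stress = 5.5 * 1.51 = 8.31 MPa

8.31


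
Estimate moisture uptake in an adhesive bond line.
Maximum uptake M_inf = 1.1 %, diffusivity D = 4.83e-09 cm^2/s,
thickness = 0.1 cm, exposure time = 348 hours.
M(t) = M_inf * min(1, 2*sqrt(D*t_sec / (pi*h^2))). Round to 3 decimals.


Convert time: 348 h = 1252800 s
ratio = min(1, 2*sqrt(4.83e-09*1252800/(pi*0.1^2)))
= 0.877747
M(t) = 1.1 * 0.877747 = 0.966%

0.966


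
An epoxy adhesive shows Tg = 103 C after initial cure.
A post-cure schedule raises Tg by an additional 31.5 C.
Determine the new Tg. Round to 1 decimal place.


New Tg = 103 + 31.5
= 134.5 C

134.5


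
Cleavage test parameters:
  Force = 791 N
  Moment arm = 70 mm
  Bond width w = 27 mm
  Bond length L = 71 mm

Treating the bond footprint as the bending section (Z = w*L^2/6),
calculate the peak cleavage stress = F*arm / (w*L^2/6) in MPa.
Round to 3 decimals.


M = 791 * 70 = 55370 N*mm
Z = 27 * 71^2 / 6 = 136107 / 6 mm^3
sigma = M / Z = 6 * 55370 / 136107 = 332220 / 136107
= 2.441 MPa

2.441


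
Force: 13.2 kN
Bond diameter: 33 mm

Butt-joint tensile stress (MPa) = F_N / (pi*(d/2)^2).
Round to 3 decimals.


F_N = 13.2 * 1000 = 13200.0 N
A = pi*(16.5)^2 = 855.2986 mm^2
stress = 13200.0 / 855.2986 = 15.433 MPa

15.433


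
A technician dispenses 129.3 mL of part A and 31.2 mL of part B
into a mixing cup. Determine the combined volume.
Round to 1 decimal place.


Combined volume = 129.3 + 31.2
= 160.5 mL

160.5


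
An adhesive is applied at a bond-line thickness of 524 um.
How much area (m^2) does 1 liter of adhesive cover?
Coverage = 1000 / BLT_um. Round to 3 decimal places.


Coverage = 1000 / 524 = 1.908 m^2

1.908


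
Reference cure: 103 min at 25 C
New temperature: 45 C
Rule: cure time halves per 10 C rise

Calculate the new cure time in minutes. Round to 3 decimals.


factor = 2^((45-25)/10) = 4.0000
t_new = 103 / 4.0000 = 25.750 min

25.750


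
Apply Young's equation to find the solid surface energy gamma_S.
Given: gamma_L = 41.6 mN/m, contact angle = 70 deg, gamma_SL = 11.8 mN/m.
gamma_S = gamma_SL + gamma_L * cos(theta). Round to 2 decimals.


theta_rad = 70 * pi/180 = 1.221730
gamma_S = 11.8 + 41.6 * cos(1.221730)
= 26.03 mN/m

26.03


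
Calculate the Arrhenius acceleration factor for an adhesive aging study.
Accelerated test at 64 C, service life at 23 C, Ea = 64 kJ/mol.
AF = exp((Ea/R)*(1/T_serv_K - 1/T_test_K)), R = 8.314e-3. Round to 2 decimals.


T_test = 337.15 K, T_serv = 296.15 K
Ea/R = 64 / 0.008314 = 7697.86
AF = exp(7697.86 * (1/296.15 - 1/337.15))
= 23.59

23.59


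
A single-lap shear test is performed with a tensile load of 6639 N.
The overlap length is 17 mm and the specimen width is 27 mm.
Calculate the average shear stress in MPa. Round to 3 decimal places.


Shear stress = F / (overlap * width)
= 6639 / (17 * 27)
= 6639 / 459
= 14.464 MPa

14.464


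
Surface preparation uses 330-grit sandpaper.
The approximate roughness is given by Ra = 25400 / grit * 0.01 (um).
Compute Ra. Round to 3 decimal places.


Ra = 25400 / 330 * 0.01
= 254 / 330
= 0.770 um

0.770


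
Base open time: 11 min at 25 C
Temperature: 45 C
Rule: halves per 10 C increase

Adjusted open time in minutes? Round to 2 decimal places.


Acceleration = 2^((45-25)/10) = 4.0000
Open time = 11 / 4.0000 = 2.75 min

2.75


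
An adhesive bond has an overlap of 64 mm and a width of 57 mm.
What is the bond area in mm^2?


Bond area = overlap * width
= 64 * 57
= 3648 mm^2

3648


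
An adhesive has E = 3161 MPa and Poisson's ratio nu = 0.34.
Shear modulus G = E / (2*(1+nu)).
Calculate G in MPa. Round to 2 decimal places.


G = 3161 / (2*(1+0.34))
= 3161 / 2.68
= 1179.48 MPa

1179.48


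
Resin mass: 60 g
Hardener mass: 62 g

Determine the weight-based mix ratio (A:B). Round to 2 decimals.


Ratio = 60 / 62 = 0.97

0.97


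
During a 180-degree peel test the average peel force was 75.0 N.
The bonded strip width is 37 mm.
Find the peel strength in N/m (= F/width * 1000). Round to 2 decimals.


Peel strength = F/width * 1000
= 75.0 / 37 * 1000
= 2027.03 N/m

2027.03


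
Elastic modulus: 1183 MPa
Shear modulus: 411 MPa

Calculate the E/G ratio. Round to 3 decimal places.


E / G = 1183 / 411 = 2.878

2.878


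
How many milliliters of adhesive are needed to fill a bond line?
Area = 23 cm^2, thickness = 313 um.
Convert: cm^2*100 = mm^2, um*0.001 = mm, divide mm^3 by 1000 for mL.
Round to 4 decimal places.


= (23 * 100) * (313 * 0.001) / 1000
= 0.7199 mL

0.7199


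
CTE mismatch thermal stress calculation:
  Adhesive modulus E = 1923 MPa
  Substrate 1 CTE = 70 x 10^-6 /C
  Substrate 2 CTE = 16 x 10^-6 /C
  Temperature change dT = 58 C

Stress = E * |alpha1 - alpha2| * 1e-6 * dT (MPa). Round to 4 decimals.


delta_alpha = |70 - 16| = 54 x 10^-6/C
Stress = 1923 * 54e-6 * 58
= 6.0228 MPa

6.0228


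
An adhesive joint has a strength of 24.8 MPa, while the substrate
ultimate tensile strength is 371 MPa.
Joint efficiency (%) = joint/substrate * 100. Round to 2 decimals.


Efficiency = 24.8 / 371 * 100
= 6.68%

6.68


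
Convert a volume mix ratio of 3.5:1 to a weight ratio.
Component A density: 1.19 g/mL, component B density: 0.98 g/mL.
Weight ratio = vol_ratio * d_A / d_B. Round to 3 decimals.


= 3.5 * 1.19 / 0.98 = 4.250

4.250


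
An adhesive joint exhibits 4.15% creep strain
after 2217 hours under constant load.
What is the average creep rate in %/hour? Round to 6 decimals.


Creep rate = strain / time
= 4.15 / 2217
= 0.001872 %/h

0.001872


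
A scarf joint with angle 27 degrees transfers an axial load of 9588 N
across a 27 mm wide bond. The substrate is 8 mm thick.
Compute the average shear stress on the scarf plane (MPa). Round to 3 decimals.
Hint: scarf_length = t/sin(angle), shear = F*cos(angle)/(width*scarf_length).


scarf_length = 8 / sin(27 deg) = 17.6215 mm
cos(27 deg) = 0.891007
shear stress = 9588 * 0.891007 / (27 * 17.6215)
= 17.956 MPa

17.956


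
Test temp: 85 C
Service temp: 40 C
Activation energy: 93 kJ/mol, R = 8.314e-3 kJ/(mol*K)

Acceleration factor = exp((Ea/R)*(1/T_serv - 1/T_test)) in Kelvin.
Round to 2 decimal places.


AF = exp((93/0.008314)*(1/313.15 - 1/358.15))
= 88.96

88.96


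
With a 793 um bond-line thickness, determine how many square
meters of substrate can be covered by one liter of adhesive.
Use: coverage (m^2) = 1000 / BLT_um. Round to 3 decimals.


Coverage = 1000 / 793 = 1.261 m^2

1.261


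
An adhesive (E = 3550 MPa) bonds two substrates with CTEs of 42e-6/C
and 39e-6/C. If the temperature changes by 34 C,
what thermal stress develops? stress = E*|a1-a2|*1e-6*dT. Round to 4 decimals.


Stress = 3550 * |42 - 39| * 1e-6 * 34
= 0.3621 MPa

0.3621


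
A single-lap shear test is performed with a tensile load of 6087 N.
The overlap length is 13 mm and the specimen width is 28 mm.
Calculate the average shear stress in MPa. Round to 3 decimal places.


Shear stress = F / (overlap * width)
= 6087 / (13 * 28)
= 6087 / 364
= 16.723 MPa

16.723


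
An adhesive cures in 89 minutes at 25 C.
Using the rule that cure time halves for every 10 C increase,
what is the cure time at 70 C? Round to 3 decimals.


Factor = 2^((70 - 25) / 10) = 22.6274
Cure time = 89 / 22.6274
= 3.933 minutes

3.933


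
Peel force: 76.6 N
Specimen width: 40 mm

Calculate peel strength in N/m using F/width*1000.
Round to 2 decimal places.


Peel strength = 76.6 / 40 * 1000 = 1915.00 N/m

1915.00


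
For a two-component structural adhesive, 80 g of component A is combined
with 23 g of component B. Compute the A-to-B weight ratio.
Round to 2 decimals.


Weight ratio A:B = 80 / 23
= 3.48

3.48


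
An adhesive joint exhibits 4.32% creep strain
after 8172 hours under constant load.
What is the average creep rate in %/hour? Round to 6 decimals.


Creep rate = strain / time
= 4.32 / 8172
= 0.000529 %/h

0.000529


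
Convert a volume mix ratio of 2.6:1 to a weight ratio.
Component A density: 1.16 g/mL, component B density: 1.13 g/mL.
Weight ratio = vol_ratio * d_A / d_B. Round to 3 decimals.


= 2.6 * 1.16 / 1.13 = 2.669

2.669


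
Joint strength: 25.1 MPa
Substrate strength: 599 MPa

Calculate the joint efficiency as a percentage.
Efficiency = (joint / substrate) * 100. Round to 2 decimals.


Efficiency = (25.1 / 599) * 100 = 4.19%

4.19


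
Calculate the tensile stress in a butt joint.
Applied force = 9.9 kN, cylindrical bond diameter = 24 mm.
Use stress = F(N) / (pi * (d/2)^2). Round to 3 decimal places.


A = pi * 12.0^2 = 452.3893 mm^2
sigma = 9900.0 / 452.3893 = 21.884 MPa

21.884


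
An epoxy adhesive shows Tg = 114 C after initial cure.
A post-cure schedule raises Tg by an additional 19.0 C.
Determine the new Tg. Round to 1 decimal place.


New Tg = 114 + 19.0
= 133.0 C

133.0


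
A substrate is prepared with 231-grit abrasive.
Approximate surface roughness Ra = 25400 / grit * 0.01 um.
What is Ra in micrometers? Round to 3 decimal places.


Ra = 25400 / 231 * 0.01 = 1.100 um

1.100


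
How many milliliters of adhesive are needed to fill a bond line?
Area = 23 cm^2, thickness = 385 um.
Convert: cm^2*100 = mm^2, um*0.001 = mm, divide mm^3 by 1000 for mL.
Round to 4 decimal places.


= (23 * 100) * (385 * 0.001) / 1000
= 0.8855 mL

0.8855


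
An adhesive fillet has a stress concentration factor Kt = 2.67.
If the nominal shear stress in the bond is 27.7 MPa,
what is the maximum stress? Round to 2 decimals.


Max stress = 27.7 * 2.67 = 73.96 MPa

73.96


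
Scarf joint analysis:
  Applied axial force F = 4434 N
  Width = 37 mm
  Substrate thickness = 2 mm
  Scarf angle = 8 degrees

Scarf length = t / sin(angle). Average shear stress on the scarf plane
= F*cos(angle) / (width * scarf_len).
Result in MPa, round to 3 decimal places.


Scarf length = 2 / sin(8 deg) = 14.3706 mm
cos(8 deg) = 0.990268
Shear = 4434 * 0.990268 / (37 * 14.3706)
= 8.258 MPa

8.258


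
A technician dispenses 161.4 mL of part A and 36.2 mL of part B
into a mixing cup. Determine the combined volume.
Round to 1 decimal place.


Combined volume = 161.4 + 36.2
= 197.6 mL

197.6


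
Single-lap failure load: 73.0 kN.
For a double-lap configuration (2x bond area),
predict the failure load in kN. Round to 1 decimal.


Failure load = 73.0 * 2 = 146.0 kN

146.0


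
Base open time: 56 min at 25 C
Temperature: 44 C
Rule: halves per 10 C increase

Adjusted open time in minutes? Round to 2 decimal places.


Acceleration = 2^((44-25)/10) = 3.7321
Open time = 56 / 3.7321 = 15.00 min

15.00


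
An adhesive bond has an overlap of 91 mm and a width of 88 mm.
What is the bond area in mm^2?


Bond area = overlap * width
= 91 * 88
= 8008 mm^2

8008


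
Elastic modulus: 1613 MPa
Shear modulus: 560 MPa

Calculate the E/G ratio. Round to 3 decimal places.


E / G = 1613 / 560 = 2.880

2.880


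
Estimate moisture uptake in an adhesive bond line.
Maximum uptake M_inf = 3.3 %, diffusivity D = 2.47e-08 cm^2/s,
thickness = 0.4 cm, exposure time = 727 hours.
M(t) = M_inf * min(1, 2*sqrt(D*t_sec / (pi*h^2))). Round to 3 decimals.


Convert time: 727 h = 2617200 s
ratio = min(1, 2*sqrt(2.47e-08*2617200/(pi*0.4^2)))
= 0.717236
M(t) = 3.3 * 0.717236 = 2.367%

2.367


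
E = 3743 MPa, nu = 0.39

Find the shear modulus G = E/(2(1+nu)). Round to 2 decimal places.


G = 3743 / (2 * 1.39)
= 1346.40 MPa

1346.40


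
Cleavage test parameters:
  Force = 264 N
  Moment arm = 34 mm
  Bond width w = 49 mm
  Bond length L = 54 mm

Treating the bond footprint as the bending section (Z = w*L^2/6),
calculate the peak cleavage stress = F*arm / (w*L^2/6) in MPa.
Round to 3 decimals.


M = 264 * 34 = 8976 N*mm
Z = 49 * 54^2 / 6 = 142884 / 6 mm^3
sigma = M / Z = 6 * 8976 / 142884 = 53856 / 142884
= 0.377 MPa

0.377


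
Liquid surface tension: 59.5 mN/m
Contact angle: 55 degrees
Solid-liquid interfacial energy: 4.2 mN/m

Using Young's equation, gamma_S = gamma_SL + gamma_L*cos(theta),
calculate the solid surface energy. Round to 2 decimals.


gamma_S = 4.2 + 59.5 * cos(55)
= 38.33 mN/m

38.33


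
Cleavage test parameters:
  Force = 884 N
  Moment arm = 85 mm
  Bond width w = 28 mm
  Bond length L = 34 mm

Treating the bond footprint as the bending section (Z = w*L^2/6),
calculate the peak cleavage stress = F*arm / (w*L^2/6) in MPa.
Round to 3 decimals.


M = 884 * 85 = 75140 N*mm
Z = 28 * 34^2 / 6 = 32368 / 6 mm^3
sigma = M / Z = 6 * 75140 / 32368 = 450840 / 32368
= 13.929 MPa

13.929


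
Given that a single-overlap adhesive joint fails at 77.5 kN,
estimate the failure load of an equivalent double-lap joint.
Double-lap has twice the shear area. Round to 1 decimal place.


Double-lap factor = 2
Expected load = 77.5 * 2 = 155.0 kN

155.0


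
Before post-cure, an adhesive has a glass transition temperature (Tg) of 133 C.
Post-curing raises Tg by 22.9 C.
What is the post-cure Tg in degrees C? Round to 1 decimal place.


Tg_post = Tg_base + delta_Tg
= 133 + 22.9
= 155.9 C

155.9


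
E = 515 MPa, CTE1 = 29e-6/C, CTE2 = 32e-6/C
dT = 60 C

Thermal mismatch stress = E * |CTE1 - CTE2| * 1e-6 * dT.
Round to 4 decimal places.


= 515 * 3e-6 * 60
= 0.0927 MPa

0.0927


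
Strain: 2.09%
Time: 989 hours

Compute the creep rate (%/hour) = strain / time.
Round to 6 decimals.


Creep rate = 2.09 / 989
= 0.002113 %/h

0.002113


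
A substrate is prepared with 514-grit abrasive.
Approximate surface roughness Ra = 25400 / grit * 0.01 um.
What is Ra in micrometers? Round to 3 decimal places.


Ra = 25400 / 514 * 0.01 = 0.494 um

0.494


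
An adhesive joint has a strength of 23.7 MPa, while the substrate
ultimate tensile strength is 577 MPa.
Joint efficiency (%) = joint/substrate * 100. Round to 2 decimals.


Efficiency = 23.7 / 577 * 100
= 4.11%

4.11


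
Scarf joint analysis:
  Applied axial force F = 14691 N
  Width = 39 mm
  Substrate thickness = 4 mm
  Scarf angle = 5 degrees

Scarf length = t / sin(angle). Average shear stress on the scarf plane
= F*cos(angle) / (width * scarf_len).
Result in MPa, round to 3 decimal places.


Scarf length = 4 / sin(5 deg) = 45.8949 mm
cos(5 deg) = 0.996195
Shear = 14691 * 0.996195 / (39 * 45.8949)
= 8.176 MPa

8.176


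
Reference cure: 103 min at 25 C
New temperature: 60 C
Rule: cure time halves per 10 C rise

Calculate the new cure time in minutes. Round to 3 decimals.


factor = 2^((60-25)/10) = 11.3137
t_new = 103 / 11.3137 = 9.104 min

9.104


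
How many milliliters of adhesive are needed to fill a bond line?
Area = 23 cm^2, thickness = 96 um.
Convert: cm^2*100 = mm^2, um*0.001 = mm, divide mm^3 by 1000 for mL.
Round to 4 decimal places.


= (23 * 100) * (96 * 0.001) / 1000
= 0.2208 mL

0.2208


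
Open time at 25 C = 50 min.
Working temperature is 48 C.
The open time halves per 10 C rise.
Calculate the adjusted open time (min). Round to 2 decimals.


factor = 2^((48 - 25) / 10) = 4.9246
ot = 50 / 4.9246 = 10.15 min

10.15


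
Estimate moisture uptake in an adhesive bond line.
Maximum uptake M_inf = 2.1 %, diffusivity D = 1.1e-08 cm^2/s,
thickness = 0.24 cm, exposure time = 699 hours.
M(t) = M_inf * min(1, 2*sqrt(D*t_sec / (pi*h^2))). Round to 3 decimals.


Convert time: 699 h = 2516400 s
ratio = min(1, 2*sqrt(1.1e-08*2516400/(pi*0.24^2)))
= 0.782222
M(t) = 2.1 * 0.782222 = 1.643%

1.643


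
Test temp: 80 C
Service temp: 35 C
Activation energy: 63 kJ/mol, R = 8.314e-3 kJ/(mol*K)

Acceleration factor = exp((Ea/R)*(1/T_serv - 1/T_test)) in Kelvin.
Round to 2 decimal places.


AF = exp((63/0.008314)*(1/308.15 - 1/353.15))
= 22.95

22.95


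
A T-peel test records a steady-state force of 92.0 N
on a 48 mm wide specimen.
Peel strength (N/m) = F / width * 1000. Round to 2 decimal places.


Peel strength = 92.0 / 48 * 1000
= 1916.67 N/m

1916.67


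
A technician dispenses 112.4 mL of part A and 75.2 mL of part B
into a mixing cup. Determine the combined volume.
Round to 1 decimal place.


Combined volume = 112.4 + 75.2
= 187.6 mL

187.6


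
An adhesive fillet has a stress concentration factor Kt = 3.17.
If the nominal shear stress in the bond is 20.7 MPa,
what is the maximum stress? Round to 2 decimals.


Max stress = 20.7 * 3.17 = 65.62 MPa

65.62


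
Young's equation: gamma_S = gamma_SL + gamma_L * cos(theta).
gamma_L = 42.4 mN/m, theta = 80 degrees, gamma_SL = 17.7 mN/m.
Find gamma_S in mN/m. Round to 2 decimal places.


cos(80 deg) = 0.173648
gamma_S = 17.7 + 42.4 * 0.173648
= 25.06 mN/m

25.06


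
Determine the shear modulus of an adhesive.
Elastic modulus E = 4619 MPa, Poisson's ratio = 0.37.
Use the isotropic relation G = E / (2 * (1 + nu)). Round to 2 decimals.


G = 4619 / (2*(1+0.37)) = 4619 / 2.74
= 1685.77 MPa

1685.77


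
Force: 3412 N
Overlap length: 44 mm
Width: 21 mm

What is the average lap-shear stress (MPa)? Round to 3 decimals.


Average shear stress = F / (overlap * width)
= 3412 / (44 * 21)
= 3.693 MPa

3.693


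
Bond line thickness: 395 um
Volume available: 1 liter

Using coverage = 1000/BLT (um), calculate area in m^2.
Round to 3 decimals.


1 L = 1e6 mm^3, thickness = 395 um = 0.395 mm
Area = 1e6 / 0.395 mm^2 = (1e6 / 0.395) / 1e6 m^2 = 1000 / 395 m^2
= 2.532 m^2

2.532


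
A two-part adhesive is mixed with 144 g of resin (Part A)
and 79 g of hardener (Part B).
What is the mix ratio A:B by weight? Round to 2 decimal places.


Mix ratio = mass_A / mass_B
= 144 / 79
= 1.82

1.82


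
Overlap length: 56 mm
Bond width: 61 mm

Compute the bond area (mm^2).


Bond area = 56 * 61 = 3416 mm^2

3416


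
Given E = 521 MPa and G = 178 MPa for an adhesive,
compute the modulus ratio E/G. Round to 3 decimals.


E/G ratio = 521 / 178 = 2.927

2.927


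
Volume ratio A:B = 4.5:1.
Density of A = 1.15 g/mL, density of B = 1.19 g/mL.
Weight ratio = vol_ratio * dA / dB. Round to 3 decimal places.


Wt ratio = 4.5 * 1.15 / 1.19
= 4.349

4.349


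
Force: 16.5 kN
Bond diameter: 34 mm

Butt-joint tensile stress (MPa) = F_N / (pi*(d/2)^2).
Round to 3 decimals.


F_N = 16.5 * 1000 = 16500.0 N
A = pi*(17.0)^2 = 907.9203 mm^2
stress = 16500.0 / 907.9203 = 18.173 MPa

18.173


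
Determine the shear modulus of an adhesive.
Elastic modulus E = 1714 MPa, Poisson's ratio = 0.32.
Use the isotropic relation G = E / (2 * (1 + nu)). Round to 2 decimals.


G = 1714 / (2*(1+0.32)) = 1714 / 2.64
= 649.24 MPa

649.24


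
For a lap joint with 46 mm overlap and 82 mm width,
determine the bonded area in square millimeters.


Area = 46 * 82 = 3772 mm^2

3772


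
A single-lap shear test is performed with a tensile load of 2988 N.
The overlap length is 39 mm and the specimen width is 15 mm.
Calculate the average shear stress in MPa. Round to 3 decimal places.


Shear stress = F / (overlap * width)
= 2988 / (39 * 15)
= 2988 / 585
= 5.108 MPa

5.108


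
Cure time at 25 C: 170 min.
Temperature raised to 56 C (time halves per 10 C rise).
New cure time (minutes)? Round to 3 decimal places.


Acceleration factor = 2^(31/10) = 8.5742
New time = 170 / 8.5742 = 19.827 min

19.827


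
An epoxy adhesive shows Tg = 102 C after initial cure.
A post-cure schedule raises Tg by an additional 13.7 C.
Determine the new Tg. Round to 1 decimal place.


New Tg = 102 + 13.7
= 115.7 C

115.7


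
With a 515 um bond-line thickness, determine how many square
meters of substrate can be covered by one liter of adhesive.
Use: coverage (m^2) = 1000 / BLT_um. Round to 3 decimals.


Coverage = 1000 / 515 = 1.942 m^2

1.942


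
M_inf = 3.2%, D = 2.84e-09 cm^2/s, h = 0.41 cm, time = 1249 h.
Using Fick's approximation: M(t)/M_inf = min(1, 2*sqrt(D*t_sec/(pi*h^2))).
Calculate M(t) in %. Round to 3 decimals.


t = 4496400 s
ratio = min(1, 2*sqrt(2.84e-09*4496400/(pi*0.1681)))
= 0.311002
M(t) = 3.2 * 0.311002 = 0.995%

0.995


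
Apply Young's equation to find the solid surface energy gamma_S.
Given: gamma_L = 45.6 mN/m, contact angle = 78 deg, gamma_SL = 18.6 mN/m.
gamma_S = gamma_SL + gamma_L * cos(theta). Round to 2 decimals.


theta_rad = 78 * pi/180 = 1.361357
gamma_S = 18.6 + 45.6 * cos(1.361357)
= 28.08 mN/m

28.08


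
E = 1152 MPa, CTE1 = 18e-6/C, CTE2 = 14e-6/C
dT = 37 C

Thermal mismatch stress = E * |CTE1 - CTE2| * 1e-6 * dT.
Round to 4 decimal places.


= 1152 * 4e-6 * 37
= 0.1705 MPa

0.1705


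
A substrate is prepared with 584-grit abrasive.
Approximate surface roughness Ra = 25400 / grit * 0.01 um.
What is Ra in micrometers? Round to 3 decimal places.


Ra = 25400 / 584 * 0.01 = 0.435 um

0.435


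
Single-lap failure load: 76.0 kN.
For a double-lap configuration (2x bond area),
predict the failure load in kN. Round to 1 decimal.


Failure load = 76.0 * 2 = 152.0 kN

152.0


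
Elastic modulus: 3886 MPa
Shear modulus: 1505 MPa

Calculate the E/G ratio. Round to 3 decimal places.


E / G = 3886 / 1505 = 2.582

2.582


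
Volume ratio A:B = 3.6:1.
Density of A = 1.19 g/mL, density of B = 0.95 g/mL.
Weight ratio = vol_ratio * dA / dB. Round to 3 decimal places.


Wt ratio = 3.6 * 1.19 / 0.95
= 4.509

4.509


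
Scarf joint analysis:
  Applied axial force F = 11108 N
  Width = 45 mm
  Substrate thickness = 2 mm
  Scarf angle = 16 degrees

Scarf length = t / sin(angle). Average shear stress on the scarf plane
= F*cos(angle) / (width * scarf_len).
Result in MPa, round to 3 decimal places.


Scarf length = 2 / sin(16 deg) = 7.2559 mm
cos(16 deg) = 0.961262
Shear = 11108 * 0.961262 / (45 * 7.2559)
= 32.702 MPa

32.702


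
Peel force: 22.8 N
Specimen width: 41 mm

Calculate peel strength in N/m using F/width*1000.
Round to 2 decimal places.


Peel strength = 22.8 / 41 * 1000 = 556.10 N/m

556.10


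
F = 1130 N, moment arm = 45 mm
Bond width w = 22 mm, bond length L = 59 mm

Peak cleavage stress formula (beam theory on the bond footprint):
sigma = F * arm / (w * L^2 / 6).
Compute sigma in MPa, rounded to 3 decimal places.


sigma = (1130 * 45) / (22 * 3481 / 6)
= 50850 * 6 / 76582
= 305100 / 76582
= 3.984 MPa

3.984


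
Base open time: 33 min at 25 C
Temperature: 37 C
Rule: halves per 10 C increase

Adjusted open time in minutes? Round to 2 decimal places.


Acceleration = 2^((37-25)/10) = 2.2974
Open time = 33 / 2.2974 = 14.36 min

14.36


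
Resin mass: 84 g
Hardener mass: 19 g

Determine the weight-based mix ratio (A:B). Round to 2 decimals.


Ratio = 84 / 19 = 4.42

4.42


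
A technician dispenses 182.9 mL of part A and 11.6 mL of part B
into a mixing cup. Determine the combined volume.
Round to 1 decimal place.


Combined volume = 182.9 + 11.6
= 194.5 mL

194.5


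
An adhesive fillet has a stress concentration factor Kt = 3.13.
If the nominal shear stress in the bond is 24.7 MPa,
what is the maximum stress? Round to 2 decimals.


Max stress = 24.7 * 3.13 = 77.31 MPa

77.31


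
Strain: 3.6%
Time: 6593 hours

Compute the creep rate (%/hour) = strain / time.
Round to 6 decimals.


Creep rate = 3.6 / 6593
= 0.000546 %/h

0.000546


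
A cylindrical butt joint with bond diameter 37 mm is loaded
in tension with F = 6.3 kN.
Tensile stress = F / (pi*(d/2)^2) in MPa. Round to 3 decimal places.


Area = pi * (37/2)^2 = 1075.2101 mm^2
Stress = 6.3*1000 / 1075.2101
= 5.859 MPa

5.859


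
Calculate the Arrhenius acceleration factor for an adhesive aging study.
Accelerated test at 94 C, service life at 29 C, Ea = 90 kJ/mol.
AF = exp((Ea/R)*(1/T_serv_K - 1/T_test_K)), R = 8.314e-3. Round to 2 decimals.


T_test = 367.15 K, T_serv = 302.15 K
Ea/R = 90 / 0.008314 = 10825.11
AF = exp(10825.11 * (1/302.15 - 1/367.15))
= 568.37

568.37


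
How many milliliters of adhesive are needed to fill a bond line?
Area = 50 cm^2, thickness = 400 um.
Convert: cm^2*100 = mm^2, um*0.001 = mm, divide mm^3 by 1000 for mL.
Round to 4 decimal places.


= (50 * 100) * (400 * 0.001) / 1000
= 2.0000 mL

2.0000


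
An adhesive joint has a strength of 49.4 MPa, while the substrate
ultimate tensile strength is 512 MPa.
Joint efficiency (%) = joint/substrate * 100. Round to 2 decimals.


Efficiency = 49.4 / 512 * 100
= 9.65%

9.65


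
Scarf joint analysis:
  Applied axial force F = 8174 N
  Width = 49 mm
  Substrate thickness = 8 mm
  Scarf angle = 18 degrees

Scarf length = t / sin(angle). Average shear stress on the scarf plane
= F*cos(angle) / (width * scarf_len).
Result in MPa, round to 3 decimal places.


Scarf length = 8 / sin(18 deg) = 25.8885 mm
cos(18 deg) = 0.951057
Shear = 8174 * 0.951057 / (49 * 25.8885)
= 6.128 MPa

6.128


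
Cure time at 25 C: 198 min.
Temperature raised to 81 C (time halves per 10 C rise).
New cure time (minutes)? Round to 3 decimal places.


Acceleration factor = 2^(56/10) = 48.5029
New time = 198 / 48.5029 = 4.082 min

4.082


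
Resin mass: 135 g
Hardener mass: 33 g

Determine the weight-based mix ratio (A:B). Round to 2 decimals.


Ratio = 135 / 33 = 4.09

4.09


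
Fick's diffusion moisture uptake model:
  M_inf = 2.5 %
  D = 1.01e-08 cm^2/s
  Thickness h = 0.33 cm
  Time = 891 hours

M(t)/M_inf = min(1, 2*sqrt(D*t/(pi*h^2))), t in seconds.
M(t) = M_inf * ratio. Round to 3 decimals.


t_sec = 891 * 3600 = 3207600
ratio = 2*sqrt(1.01e-08*3207600/(pi*0.33^2))
= min(1, 0.615449)
= 0.615449
M(t) = 2.5 * 0.615449 = 1.539 %

1.539


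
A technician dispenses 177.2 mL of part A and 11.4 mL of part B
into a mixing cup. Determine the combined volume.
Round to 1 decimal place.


Combined volume = 177.2 + 11.4
= 188.6 mL

188.6


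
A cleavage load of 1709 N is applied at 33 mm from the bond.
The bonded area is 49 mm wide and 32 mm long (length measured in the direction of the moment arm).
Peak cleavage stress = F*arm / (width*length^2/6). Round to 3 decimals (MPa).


Moment = 1709 * 33 = 56397 N*mm
Section modulus = 49 * 1024 / 6 = 50176 / 6 mm^3
Stress = 56397 / (50176 / 6) = 338382 / 50176
= 6.744 MPa

6.744


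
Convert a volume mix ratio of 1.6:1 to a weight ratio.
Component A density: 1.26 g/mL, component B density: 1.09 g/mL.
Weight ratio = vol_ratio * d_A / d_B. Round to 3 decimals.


= 1.6 * 1.26 / 1.09 = 1.850

1.850


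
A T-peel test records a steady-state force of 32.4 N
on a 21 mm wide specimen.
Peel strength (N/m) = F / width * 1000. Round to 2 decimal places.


Peel strength = 32.4 / 21 * 1000
= 1542.86 N/m

1542.86


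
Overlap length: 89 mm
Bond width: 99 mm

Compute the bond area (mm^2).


Bond area = 89 * 99 = 8811 mm^2

8811


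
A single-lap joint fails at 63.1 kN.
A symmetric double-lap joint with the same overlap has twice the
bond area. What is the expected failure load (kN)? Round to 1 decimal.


Double-lap load = 2 * 63.1 = 126.2 kN

126.2


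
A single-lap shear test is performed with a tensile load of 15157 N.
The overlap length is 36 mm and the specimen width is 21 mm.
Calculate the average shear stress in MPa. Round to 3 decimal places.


Shear stress = F / (overlap * width)
= 15157 / (36 * 21)
= 15157 / 756
= 20.049 MPa

20.049


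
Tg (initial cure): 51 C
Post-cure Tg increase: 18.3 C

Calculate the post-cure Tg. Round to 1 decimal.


Post-cure Tg = 51 + 18.3 = 69.3 C

69.3


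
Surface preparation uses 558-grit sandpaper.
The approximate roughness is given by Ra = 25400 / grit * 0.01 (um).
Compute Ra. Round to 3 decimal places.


Ra = 25400 / 558 * 0.01
= 254 / 558
= 0.455 um

0.455


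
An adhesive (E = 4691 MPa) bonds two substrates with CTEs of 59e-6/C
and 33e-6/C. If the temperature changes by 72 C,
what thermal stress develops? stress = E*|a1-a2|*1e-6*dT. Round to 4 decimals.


Stress = 4691 * |59 - 33| * 1e-6 * 72
= 8.7816 MPa

8.7816


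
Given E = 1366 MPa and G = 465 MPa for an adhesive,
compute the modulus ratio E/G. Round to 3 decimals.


E/G ratio = 1366 / 465 = 2.938

2.938


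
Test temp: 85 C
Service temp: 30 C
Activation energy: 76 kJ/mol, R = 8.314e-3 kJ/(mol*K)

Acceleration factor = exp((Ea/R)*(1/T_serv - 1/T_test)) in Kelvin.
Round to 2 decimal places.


AF = exp((76/0.008314)*(1/303.15 - 1/358.15))
= 102.58

102.58


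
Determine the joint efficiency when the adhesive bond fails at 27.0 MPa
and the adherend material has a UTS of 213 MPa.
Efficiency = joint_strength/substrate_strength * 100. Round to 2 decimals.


Joint efficiency = 27.0 / 213 * 100
= 12.68%

12.68


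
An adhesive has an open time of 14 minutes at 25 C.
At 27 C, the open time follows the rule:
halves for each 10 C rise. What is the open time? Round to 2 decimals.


Factor = 2^((27-25)/10) = 1.1487
Open time = 14 / 1.1487 = 12.19 min

12.19


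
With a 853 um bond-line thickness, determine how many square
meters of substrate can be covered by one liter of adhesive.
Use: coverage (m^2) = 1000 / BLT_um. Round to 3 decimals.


Coverage = 1000 / 853 = 1.172 m^2

1.172


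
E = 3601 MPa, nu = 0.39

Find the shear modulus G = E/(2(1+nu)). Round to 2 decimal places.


G = 3601 / (2 * 1.39)
= 1295.32 MPa

1295.32


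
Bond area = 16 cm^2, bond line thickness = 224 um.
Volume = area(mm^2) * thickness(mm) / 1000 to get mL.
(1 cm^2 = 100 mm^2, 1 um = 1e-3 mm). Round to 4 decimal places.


area_mm2 = 16 * 100 = 1600
blt_mm = 224 * 1e-3 = 0.224
vol_mm3 = 1600 * 0.224 = 358.4
vol_mL = 358.4 / 1000 = 0.3584 mL

0.3584


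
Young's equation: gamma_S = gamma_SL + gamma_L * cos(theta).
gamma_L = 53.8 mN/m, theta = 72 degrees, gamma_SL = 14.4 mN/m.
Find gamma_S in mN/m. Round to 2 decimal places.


cos(72 deg) = 0.309017
gamma_S = 14.4 + 53.8 * 0.309017
= 31.03 mN/m

31.03


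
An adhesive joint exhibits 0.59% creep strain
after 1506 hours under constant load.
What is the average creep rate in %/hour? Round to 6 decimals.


Creep rate = strain / time
= 0.59 / 1506
= 0.000392 %/h

0.000392


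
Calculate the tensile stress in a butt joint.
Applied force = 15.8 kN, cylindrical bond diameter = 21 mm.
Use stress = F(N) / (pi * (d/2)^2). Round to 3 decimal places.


A = pi * 10.5^2 = 346.3606 mm^2
sigma = 15800.0 / 346.3606 = 45.617 MPa

45.617


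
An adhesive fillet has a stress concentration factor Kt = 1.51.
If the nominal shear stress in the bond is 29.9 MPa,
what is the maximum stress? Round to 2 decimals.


Max stress = 29.9 * 1.51 = 45.15 MPa

45.15


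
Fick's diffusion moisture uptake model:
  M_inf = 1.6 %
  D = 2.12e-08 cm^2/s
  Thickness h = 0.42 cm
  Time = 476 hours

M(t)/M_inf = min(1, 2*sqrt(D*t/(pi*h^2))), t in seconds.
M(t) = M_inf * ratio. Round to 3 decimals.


t_sec = 476 * 3600 = 1713600
ratio = 2*sqrt(2.12e-08*1713600/(pi*0.42^2))
= min(1, 0.512069)
= 0.512069
M(t) = 1.6 * 0.512069 = 0.819 %

0.819


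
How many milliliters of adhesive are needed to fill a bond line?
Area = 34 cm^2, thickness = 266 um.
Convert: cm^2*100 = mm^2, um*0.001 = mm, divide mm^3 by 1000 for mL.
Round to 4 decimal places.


= (34 * 100) * (266 * 0.001) / 1000
= 0.9044 mL

0.9044


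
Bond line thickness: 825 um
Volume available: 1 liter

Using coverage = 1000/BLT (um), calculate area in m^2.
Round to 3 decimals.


1 L = 1e6 mm^3, thickness = 825 um = 0.825 mm
Area = 1e6 / 0.825 mm^2 = (1e6 / 0.825) / 1e6 m^2 = 1000 / 825 m^2
= 1.212 m^2

1.212


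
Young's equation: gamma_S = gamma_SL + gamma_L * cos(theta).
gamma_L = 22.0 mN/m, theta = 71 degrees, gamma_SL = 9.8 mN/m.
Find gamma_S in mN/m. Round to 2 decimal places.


cos(71 deg) = 0.325568
gamma_S = 9.8 + 22.0 * 0.325568
= 16.96 mN/m

16.96


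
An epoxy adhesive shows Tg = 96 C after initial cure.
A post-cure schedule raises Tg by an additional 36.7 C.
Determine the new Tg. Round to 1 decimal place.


New Tg = 96 + 36.7
= 132.7 C

132.7


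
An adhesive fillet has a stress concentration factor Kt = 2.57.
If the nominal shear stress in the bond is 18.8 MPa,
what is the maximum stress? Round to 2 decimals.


Max stress = 18.8 * 2.57 = 48.32 MPa

48.32


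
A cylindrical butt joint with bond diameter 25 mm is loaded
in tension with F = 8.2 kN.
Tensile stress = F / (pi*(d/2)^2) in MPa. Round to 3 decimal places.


Area = pi * (25/2)^2 = 490.8739 mm^2
Stress = 8.2*1000 / 490.8739
= 16.705 MPa

16.705


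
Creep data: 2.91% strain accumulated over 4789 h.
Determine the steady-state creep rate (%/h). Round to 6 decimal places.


Rate = 2.91 / 4789 = 0.000608 %/h

0.000608


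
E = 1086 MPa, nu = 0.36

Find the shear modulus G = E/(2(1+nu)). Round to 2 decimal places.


G = 1086 / (2 * 1.36)
= 399.26 MPa

399.26


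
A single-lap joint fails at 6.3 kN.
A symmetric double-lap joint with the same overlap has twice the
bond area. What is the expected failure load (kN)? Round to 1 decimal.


Double-lap load = 2 * 6.3 = 12.6 kN

12.6


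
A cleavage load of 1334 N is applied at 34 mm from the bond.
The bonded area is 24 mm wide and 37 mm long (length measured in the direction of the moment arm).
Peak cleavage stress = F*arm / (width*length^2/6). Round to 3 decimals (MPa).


Moment = 1334 * 34 = 45356 N*mm
Section modulus = 24 * 1369 / 6 = 32856 / 6 mm^3
Stress = 45356 / (32856 / 6) = 272136 / 32856
= 8.283 MPa

8.283
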